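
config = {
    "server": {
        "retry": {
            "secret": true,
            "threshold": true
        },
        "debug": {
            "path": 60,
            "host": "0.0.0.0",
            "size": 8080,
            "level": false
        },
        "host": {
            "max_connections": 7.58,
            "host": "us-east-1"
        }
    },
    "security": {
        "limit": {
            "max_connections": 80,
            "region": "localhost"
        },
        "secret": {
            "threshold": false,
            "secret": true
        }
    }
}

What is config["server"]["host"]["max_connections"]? 7.58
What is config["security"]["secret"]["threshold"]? False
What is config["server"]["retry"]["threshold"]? True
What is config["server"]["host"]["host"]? "us-east-1"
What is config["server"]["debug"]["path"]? 60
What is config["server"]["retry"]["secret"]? True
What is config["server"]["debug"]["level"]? False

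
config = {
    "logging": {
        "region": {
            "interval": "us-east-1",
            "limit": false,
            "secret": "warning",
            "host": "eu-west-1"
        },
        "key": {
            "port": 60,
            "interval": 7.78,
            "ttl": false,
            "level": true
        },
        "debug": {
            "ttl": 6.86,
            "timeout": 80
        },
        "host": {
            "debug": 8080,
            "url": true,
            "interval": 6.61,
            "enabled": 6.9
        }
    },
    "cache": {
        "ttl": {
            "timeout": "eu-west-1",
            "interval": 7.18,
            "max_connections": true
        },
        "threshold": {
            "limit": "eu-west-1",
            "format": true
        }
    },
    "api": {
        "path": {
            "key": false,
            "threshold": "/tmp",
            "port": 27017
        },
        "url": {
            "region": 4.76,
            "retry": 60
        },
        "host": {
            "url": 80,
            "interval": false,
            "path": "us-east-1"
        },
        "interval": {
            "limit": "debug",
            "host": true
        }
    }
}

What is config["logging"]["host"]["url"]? True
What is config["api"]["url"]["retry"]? 60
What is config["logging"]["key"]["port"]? 60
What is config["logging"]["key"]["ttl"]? False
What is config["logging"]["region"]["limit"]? False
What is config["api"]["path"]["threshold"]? "/tmp"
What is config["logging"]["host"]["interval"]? 6.61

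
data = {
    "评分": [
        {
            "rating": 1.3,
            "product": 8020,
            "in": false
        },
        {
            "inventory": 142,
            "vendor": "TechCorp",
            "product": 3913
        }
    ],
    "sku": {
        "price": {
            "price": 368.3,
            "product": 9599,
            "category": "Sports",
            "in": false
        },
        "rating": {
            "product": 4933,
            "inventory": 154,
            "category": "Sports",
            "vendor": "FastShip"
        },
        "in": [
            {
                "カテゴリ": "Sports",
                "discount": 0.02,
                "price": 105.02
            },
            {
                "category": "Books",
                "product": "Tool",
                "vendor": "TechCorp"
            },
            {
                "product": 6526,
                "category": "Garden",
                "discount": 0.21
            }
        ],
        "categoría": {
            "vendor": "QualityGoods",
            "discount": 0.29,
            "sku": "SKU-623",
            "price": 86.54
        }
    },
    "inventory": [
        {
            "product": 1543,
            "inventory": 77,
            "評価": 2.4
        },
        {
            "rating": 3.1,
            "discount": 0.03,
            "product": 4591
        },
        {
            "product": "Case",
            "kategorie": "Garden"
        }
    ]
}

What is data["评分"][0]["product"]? 8020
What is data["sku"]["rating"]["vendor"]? "FastShip"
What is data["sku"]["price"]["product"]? 9599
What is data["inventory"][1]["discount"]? 0.03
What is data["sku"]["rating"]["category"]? "Sports"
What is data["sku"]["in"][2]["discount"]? 0.21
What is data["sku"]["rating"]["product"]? 4933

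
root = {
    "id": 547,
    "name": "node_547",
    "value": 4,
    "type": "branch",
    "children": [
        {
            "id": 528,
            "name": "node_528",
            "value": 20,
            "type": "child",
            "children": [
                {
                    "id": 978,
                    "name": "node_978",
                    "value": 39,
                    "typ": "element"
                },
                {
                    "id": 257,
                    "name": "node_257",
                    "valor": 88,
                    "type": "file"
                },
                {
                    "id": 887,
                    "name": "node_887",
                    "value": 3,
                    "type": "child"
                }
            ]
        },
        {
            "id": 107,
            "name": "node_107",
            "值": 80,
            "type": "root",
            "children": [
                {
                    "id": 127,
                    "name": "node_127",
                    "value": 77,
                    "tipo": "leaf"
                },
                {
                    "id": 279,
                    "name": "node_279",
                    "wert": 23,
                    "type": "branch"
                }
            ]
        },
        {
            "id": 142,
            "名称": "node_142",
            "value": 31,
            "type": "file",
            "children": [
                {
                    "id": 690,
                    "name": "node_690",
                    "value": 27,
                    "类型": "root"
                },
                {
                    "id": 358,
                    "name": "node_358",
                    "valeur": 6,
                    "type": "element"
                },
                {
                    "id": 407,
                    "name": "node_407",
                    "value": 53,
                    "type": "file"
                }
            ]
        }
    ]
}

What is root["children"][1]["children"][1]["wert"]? 23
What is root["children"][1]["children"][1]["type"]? "branch"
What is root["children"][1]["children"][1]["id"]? 279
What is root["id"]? 547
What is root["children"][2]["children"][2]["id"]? 407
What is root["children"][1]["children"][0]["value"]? 77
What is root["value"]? 4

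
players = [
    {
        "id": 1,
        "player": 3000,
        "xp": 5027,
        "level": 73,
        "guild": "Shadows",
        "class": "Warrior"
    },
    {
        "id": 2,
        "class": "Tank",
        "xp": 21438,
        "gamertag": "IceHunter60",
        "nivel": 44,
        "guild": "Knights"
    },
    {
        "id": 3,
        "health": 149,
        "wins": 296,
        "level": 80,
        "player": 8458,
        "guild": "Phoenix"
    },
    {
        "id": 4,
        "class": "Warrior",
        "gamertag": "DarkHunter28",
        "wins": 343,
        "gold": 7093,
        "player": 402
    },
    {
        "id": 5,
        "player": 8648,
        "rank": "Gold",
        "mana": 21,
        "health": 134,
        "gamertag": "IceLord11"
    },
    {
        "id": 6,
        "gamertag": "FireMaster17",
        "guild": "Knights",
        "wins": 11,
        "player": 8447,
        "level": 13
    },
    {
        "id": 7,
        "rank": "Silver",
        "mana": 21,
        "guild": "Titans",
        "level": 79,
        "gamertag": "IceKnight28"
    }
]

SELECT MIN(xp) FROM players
5027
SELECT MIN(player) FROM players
402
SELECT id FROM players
[1, 2, 3, 4, 5, 6, 7]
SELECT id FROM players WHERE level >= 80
[3]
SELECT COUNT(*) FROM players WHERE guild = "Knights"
2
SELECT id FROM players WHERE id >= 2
[2, 3, 4, 5, 6, 7]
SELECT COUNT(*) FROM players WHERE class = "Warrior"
2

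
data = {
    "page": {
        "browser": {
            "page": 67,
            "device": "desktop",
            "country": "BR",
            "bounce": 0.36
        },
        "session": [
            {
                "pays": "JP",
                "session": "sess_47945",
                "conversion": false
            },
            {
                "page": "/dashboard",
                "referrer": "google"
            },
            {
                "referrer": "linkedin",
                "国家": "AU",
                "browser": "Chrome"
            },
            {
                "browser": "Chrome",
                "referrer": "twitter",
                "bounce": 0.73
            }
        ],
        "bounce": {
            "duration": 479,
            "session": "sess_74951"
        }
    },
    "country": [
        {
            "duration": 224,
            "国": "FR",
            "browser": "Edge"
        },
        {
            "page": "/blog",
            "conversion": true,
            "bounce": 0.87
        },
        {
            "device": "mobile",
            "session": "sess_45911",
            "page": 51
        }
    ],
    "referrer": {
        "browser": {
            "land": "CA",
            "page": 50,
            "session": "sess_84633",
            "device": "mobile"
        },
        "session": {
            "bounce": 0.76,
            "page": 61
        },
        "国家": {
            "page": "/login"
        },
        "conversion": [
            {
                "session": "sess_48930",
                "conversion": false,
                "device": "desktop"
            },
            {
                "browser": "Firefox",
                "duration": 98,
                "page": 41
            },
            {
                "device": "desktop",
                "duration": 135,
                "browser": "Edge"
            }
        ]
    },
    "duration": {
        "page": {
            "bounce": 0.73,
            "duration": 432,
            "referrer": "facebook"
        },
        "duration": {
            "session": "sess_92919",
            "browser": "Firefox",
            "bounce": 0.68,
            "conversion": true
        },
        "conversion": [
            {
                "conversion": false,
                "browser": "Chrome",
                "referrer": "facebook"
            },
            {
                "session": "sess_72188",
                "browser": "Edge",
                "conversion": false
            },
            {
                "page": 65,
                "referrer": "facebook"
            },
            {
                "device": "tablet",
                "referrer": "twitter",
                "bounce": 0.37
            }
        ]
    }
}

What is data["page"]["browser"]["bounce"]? 0.36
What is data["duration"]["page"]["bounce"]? 0.73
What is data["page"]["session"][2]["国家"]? "AU"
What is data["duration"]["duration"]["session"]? "sess_92919"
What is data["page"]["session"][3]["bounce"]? 0.73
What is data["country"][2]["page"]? 51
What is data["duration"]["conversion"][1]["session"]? "sess_72188"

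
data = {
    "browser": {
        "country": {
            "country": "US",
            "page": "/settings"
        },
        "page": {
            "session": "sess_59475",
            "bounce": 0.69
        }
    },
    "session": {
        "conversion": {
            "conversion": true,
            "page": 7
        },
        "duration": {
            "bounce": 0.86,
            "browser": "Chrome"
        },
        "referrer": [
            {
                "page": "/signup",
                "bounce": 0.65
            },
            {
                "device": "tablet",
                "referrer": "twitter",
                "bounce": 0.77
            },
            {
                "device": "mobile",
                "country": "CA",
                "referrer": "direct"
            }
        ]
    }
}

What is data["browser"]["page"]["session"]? "sess_59475"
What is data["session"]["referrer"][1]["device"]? "tablet"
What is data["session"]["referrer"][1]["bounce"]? 0.77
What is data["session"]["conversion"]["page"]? 7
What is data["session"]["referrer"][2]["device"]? "mobile"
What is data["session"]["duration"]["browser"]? "Chrome"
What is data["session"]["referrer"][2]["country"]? "CA"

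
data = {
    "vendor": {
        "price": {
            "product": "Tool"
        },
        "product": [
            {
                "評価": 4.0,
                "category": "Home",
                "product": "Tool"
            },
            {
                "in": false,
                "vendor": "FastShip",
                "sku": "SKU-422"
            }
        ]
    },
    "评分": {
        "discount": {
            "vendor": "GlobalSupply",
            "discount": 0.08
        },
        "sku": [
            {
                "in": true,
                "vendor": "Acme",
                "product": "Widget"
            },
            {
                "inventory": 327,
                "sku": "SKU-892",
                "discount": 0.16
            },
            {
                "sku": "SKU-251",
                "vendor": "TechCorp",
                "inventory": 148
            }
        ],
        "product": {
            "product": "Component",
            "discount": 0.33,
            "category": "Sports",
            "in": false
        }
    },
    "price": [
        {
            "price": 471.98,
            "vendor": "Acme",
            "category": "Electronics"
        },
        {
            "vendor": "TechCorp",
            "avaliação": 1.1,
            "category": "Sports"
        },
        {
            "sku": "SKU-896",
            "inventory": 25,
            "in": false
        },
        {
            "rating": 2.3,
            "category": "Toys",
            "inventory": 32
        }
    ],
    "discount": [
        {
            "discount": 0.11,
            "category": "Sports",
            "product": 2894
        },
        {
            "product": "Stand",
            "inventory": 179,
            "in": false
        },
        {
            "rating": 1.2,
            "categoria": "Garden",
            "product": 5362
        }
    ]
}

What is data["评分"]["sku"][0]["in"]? True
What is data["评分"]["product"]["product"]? "Component"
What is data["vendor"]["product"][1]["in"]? False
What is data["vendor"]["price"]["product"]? "Tool"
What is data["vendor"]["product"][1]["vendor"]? "FastShip"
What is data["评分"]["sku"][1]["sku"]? "SKU-892"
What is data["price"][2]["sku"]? "SKU-896"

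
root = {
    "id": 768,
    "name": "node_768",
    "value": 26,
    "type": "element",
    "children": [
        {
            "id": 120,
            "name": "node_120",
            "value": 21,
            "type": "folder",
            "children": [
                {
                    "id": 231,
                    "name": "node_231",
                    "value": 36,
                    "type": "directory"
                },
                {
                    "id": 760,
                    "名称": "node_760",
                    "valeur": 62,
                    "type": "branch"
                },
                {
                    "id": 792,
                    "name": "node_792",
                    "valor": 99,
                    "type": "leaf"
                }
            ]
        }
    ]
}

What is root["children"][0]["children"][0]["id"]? 231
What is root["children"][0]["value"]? 21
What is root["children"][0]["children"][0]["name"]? "node_231"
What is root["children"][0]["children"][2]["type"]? "leaf"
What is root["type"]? "element"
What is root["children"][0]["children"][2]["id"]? 792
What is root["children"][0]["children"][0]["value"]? 36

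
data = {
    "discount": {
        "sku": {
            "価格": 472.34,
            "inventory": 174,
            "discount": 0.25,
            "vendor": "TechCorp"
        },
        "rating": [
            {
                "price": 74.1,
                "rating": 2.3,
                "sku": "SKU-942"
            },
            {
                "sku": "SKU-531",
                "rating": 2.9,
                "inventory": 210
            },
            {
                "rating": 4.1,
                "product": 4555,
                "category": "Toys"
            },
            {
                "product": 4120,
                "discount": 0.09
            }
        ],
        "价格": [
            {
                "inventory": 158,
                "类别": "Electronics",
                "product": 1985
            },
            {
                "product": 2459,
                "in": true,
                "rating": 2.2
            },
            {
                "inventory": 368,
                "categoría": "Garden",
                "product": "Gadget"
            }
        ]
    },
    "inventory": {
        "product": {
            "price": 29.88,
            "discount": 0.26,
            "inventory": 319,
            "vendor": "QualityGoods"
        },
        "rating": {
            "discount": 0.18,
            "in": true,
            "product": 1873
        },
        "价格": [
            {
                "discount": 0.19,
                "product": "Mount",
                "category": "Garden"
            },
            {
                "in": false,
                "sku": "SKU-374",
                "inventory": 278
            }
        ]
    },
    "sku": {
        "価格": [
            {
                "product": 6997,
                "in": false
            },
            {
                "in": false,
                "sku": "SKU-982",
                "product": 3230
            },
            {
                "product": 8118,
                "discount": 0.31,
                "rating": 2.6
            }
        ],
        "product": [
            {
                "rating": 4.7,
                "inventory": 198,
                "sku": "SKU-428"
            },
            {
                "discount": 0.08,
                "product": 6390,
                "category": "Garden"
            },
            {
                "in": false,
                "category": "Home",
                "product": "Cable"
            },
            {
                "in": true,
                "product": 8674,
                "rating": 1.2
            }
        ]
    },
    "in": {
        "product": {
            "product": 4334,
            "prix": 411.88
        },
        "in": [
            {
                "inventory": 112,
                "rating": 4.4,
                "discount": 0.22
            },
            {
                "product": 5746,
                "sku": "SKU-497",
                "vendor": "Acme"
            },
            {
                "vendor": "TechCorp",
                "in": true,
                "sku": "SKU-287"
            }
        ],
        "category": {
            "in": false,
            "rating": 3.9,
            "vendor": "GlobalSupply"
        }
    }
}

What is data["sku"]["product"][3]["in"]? True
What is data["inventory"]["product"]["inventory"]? 319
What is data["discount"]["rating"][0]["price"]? 74.1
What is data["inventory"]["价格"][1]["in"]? False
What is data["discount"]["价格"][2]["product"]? "Gadget"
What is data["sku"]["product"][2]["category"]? "Home"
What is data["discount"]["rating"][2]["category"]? "Toys"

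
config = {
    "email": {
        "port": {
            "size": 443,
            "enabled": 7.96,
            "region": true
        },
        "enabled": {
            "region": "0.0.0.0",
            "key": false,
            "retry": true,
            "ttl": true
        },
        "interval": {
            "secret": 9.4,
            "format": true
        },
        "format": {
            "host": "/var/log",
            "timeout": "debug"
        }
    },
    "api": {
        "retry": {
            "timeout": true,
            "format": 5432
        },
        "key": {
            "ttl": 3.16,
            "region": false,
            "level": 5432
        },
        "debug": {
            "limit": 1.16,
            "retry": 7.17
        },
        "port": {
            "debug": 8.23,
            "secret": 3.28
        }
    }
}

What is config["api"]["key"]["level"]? 5432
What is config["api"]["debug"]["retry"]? 7.17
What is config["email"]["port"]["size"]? 443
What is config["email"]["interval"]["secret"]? 9.4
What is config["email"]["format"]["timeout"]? "debug"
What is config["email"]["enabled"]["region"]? "0.0.0.0"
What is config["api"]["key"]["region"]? False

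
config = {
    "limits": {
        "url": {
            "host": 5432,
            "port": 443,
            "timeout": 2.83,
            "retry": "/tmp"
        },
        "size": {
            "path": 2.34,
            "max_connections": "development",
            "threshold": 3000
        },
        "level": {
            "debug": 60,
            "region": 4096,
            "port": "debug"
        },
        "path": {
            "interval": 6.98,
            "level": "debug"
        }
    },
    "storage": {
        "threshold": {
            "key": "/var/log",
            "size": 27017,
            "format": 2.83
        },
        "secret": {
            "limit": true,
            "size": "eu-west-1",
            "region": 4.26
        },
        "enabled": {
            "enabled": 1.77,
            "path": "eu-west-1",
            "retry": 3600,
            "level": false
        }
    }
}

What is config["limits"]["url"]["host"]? 5432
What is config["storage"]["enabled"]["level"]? False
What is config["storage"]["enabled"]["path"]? "eu-west-1"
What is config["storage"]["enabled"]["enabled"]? 1.77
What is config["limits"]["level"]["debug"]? 60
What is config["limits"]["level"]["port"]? "debug"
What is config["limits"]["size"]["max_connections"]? "development"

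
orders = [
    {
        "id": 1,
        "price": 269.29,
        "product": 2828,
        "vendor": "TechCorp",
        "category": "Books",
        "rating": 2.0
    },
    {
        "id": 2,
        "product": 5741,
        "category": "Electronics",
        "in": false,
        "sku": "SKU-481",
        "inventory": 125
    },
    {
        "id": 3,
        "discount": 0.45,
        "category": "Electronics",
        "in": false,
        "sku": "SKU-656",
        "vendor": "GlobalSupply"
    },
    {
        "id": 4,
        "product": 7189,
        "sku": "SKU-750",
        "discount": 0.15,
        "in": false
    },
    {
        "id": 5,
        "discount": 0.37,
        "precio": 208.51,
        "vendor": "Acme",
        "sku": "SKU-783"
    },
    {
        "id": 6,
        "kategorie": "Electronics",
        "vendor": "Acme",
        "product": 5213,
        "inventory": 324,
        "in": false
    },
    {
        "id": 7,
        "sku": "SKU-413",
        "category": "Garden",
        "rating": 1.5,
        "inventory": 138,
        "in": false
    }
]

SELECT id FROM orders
[1, 2, 3, 4, 5, 6, 7]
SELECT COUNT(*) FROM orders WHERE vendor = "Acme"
2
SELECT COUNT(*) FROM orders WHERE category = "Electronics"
2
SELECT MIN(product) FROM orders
2828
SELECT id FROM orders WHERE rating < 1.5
[]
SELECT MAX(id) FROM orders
7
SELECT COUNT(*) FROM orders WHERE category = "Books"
1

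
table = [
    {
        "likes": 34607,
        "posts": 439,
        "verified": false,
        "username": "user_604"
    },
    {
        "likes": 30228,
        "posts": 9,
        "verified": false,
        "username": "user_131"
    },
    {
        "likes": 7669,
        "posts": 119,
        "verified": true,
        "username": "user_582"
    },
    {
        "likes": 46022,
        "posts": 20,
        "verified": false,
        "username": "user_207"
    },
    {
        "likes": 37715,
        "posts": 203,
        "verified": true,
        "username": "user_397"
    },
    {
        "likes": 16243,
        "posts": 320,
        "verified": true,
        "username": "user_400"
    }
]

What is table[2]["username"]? "user_582"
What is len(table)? 6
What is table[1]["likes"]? 30228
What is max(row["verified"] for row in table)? True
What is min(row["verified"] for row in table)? False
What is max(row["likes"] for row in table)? 46022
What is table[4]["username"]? "user_397"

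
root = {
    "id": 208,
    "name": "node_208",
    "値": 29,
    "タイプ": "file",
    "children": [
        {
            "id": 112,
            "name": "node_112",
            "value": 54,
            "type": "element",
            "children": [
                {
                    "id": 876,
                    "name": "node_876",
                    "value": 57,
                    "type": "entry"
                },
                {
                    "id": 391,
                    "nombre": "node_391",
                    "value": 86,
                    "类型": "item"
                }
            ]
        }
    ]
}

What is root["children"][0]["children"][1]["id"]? 391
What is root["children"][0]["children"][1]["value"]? 86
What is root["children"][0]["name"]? "node_112"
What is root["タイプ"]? "file"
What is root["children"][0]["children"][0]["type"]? "entry"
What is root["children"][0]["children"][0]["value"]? 57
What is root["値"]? 29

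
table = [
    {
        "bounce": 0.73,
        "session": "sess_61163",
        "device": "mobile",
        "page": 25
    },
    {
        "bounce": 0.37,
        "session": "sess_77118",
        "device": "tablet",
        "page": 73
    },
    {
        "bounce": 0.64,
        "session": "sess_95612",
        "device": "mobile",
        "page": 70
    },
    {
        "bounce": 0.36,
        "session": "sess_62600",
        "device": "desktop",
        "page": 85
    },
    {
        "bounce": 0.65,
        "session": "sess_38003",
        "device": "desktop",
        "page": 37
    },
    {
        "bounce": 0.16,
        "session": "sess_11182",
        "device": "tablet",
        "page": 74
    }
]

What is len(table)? 6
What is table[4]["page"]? 37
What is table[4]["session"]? "sess_38003"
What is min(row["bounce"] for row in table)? 0.16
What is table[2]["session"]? "sess_95612"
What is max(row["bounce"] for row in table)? 0.73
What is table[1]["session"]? "sess_77118"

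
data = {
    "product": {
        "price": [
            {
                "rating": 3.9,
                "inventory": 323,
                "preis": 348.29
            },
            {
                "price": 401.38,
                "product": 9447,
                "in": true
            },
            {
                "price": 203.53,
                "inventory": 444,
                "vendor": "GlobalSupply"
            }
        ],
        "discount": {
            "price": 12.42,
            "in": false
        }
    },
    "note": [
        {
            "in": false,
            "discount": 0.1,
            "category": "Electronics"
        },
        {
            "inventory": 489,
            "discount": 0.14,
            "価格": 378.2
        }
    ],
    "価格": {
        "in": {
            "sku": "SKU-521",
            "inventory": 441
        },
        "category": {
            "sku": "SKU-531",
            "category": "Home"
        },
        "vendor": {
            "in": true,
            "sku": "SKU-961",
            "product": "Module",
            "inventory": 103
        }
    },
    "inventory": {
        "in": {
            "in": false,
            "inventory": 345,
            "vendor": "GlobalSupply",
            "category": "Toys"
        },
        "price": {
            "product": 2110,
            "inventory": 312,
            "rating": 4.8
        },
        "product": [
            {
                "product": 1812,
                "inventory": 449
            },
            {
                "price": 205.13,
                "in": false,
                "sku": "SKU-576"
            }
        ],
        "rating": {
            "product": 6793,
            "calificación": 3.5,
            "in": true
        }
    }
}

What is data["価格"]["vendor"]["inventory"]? 103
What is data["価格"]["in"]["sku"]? "SKU-521"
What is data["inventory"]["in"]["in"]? False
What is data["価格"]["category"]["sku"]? "SKU-531"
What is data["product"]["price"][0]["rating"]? 3.9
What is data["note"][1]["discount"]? 0.14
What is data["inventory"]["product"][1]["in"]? False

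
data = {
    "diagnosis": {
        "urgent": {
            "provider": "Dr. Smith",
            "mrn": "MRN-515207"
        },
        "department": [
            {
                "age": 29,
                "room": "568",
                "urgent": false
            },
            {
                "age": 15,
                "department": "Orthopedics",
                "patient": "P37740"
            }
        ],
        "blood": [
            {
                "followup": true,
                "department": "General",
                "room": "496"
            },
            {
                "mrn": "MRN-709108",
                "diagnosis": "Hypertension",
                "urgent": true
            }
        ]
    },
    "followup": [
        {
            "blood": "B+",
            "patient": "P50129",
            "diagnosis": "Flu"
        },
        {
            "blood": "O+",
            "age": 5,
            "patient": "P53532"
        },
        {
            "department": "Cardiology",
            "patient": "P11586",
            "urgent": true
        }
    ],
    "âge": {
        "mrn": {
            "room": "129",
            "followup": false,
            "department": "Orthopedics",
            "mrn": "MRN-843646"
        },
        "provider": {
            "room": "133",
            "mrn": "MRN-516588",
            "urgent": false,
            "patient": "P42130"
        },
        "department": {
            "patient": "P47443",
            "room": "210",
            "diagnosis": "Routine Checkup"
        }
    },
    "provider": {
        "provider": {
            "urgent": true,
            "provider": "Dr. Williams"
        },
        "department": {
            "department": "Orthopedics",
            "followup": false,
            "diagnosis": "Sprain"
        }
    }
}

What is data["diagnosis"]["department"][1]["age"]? 15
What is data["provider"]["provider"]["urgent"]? True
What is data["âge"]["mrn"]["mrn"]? "MRN-843646"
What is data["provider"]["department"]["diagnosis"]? "Sprain"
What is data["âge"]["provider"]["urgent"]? False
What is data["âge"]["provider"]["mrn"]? "MRN-516588"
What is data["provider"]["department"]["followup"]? False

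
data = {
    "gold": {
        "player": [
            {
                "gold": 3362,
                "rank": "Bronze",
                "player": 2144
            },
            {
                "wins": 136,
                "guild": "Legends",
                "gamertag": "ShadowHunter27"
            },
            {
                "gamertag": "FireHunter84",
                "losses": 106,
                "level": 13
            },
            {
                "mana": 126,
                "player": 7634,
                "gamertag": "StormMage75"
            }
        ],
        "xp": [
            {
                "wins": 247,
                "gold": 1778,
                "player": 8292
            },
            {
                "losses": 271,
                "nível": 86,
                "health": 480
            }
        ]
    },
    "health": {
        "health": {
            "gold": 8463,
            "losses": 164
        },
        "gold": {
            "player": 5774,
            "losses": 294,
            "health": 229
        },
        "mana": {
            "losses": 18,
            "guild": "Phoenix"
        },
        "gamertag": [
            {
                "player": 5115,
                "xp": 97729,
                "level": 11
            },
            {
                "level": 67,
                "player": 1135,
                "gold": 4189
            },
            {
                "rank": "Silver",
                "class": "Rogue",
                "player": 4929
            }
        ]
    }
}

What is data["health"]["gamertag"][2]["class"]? "Rogue"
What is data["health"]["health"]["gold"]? 8463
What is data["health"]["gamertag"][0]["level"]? 11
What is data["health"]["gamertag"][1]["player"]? 1135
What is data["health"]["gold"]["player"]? 5774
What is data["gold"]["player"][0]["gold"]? 3362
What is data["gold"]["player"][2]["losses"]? 106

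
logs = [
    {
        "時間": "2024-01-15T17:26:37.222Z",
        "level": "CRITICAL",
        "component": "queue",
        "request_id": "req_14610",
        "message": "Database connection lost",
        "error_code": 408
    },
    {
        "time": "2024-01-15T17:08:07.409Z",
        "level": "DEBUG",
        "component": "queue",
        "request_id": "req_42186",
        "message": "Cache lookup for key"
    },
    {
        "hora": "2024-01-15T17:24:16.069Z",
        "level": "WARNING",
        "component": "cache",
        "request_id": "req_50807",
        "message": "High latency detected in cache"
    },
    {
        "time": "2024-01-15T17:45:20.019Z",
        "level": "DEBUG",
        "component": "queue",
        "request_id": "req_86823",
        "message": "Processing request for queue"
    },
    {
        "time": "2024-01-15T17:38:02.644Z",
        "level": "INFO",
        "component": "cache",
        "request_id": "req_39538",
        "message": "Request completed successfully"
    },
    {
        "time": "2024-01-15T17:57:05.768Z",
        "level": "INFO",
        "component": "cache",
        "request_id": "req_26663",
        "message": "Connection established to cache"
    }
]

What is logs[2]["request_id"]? "req_50807"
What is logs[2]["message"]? "High latency detected in cache"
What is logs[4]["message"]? "Request completed successfully"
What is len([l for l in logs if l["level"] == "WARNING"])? 1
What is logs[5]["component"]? "cache"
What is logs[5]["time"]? "2024-01-15T17:57:05.768Z"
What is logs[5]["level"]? "INFO"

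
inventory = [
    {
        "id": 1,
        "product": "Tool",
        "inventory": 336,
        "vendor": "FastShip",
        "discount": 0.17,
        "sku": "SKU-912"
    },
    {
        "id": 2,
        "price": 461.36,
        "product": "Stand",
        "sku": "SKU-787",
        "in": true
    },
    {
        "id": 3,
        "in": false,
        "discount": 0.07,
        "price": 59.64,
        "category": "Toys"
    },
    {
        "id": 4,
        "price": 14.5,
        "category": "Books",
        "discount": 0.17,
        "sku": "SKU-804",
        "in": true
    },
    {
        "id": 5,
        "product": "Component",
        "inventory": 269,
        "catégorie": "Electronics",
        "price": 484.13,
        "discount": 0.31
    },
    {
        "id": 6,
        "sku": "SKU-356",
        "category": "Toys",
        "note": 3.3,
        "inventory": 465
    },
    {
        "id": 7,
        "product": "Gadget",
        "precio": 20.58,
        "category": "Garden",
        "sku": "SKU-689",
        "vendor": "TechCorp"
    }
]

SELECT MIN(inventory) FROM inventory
269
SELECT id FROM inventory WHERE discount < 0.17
[3]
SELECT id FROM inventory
[1, 2, 3, 4, 5, 6, 7]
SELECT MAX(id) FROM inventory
7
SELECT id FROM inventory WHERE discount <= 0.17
[1, 3, 4]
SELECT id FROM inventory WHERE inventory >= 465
[6]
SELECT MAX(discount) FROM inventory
0.31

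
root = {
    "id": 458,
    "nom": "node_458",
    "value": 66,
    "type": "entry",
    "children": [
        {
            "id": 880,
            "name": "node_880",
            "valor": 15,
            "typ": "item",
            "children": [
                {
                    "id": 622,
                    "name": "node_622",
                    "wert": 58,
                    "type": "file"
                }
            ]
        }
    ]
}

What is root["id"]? 458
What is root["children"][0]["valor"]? 15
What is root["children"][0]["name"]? "node_880"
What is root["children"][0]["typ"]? "item"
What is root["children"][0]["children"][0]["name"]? "node_622"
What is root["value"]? 66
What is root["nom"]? "node_458"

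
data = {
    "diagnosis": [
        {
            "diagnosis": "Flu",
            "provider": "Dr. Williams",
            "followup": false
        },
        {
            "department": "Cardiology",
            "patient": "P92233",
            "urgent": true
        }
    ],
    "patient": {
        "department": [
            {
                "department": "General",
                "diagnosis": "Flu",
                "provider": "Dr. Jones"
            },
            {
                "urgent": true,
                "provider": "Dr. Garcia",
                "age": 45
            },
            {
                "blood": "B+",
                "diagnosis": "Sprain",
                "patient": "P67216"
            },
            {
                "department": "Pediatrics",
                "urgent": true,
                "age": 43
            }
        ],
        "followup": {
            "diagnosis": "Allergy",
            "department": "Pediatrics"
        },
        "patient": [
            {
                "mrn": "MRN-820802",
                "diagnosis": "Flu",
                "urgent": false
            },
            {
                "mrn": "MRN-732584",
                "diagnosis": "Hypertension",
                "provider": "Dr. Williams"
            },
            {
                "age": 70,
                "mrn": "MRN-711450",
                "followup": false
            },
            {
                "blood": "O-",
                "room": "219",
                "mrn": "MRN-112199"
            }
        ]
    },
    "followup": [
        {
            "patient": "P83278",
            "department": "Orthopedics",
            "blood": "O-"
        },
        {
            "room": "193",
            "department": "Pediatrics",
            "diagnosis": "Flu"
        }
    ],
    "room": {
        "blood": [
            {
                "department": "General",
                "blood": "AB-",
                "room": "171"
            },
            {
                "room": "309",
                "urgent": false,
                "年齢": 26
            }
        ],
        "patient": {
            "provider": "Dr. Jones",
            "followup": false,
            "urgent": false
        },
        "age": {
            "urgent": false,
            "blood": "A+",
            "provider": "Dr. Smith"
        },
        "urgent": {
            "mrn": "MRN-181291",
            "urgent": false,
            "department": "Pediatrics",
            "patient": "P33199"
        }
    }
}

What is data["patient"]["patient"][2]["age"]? 70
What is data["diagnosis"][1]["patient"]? "P92233"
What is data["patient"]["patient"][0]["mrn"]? "MRN-820802"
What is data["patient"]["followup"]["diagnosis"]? "Allergy"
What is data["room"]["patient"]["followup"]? False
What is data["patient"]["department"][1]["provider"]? "Dr. Garcia"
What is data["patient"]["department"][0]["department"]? "General"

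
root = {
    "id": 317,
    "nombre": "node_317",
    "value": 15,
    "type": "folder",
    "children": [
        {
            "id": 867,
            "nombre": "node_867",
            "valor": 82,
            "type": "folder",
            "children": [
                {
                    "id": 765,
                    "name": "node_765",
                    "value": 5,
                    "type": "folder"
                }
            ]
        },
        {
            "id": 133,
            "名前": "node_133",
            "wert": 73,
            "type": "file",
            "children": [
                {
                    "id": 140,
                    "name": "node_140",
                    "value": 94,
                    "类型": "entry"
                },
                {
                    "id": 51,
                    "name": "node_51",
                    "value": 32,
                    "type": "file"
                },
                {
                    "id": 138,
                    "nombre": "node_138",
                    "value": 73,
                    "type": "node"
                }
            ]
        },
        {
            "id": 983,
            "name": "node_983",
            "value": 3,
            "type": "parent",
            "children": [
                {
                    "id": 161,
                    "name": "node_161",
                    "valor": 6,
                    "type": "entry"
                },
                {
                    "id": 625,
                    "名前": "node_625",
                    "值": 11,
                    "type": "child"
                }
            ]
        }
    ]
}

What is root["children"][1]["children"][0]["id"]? 140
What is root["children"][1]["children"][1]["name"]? "node_51"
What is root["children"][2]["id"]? 983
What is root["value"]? 15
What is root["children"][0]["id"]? 867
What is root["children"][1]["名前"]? "node_133"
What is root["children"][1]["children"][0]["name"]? "node_140"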